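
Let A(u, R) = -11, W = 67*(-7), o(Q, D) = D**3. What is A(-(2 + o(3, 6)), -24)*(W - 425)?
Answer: 9834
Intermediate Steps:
W = -469
A(-(2 + o(3, 6)), -24)*(W - 425) = -11*(-469 - 425) = -11*(-894) = 9834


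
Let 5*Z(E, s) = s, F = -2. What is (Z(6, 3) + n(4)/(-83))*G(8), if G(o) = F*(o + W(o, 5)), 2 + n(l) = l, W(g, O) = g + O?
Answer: -10038/415 ≈ -24.188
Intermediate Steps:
W(g, O) = O + g
n(l) = -2 + l
Z(E, s) = s/5
G(o) = -10 - 4*o (G(o) = -2*(o + (5 + o)) = -2*(5 + 2*o) = -10 - 4*o)
(Z(6, 3) + n(4)/(-83))*G(8) = ((⅕)*3 + (-2 + 4)/(-83))*(-10 - 4*8) = (⅗ + 2*(-1/83))*(-10 - 32) = (⅗ - 2/83)*(-42) = (239/415)*(-42) = -10038/415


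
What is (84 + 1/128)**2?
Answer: 115627009/16384 ≈ 7057.3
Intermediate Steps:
(84 + 1/128)**2 = (10753/128)**2 = 115627009/16384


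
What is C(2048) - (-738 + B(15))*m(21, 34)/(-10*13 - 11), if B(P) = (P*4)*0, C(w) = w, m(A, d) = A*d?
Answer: -79388/47 ≈ -1689.1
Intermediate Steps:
B(P) = 0 (B(P) = (4*P)*0 = 0)
C(2048) - (-738 + B(15))*m(21, 34)/(-10*13 - 11) = 2048 - (-738 + 0)*(21*34)/(-10*13 - 11) = 2048 - (-738)*714/(-130 - 11) = 2048 - (-738)*714/(-141) = 2048 - (-738)*714*(-1/141) = 2048 - (-738)*(-238)/47 = 2048 - 1*175644/47 = 2048 - 175644/47 = -79388/47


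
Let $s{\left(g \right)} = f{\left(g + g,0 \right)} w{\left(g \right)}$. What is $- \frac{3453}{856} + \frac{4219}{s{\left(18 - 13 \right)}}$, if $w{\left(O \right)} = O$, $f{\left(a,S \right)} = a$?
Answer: $\frac{1719407}{21400} \approx 80.346$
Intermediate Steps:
$s{\left(g \right)} = 2 g^{2}$ ($s{\left(g \right)} = \left(g + g\right) g = 2 g g = 2 g^{2}$)
$- \frac{3453}{856} + \frac{4219}{s{\left(18 - 13 \right)}} = - \frac{3453}{856} + \frac{4219}{2 \left(18 - 13\right)^{2}} = \left(-3453\right) \frac{1}{856} + \frac{4219}{2 \left(18 - 13\right)^{2}} = - \frac{3453}{856} + \frac{4219}{2 \cdot 5^{2}} = - \frac{3453}{856} + \frac{4219}{2 \cdot 25} = - \frac{3453}{856} + \frac{4219}{50} = \frac{1719407}{21400}$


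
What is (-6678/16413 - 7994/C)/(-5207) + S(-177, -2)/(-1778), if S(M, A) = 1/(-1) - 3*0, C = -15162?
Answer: 232944251/431927429514 ≈ 0.00053931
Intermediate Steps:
S(M, A) = -1 (S(M, A) = -1 + 0 = -1)
(-6678/16413 - 7994/C)/(-5207) + S(-177, -2)/(-1778) = (-6678/16413 - 7994/(-15162))/(-5207) - 1/(-1778) = (-6678*1/16413 - 7994*(-1/15162))*(-1/5207) - 1*(-1/1778) = (-2226/5471 + 571/1083)*(-1/5207) + 1/1778 = (713183/5925093)*(-1/5207) + 1/1778 = -713183/30851959251 + 1/1778 = 232944251/431927429514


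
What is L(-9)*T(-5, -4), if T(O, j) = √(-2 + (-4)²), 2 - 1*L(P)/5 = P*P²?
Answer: 3655*√14 ≈ 13676.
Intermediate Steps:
L(P) = 10 - 5*P³ (L(P) = 10 - 5*P*P² = 10 - 5*P³)
T(O, j) = √14 (T(O, j) = √(-2 + 16) = √14)
L(-9)*T(-5, -4) = (10 - 5*(-9)³)*√14 = (10 - 5*(-729))*√14 = (10 + 3645)*√14 = 3655*√14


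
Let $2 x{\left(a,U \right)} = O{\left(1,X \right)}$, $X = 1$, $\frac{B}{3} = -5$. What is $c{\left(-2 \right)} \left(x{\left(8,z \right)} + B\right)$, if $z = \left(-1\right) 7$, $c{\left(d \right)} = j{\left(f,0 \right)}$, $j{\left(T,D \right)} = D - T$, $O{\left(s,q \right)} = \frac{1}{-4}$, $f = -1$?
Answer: $- \frac{121}{8} \approx -15.125$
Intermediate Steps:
$B = -15$ ($B = 3 \left(-5\right) = -15$)
$O{\left(s,q \right)} = - \frac{1}{4}$
$c{\left(d \right)} = 1$ ($c{\left(d \right)} = 0 - -1 = 0 + 1 = 1$)
$z = -7$
$x{\left(a,U \right)} = - \frac{1}{8}$ ($x{\left(a,U \right)} = \frac{1}{2} \left(- \frac{1}{4}\right) = - \frac{1}{8}$)
$c{\left(-2 \right)} \left(x{\left(8,z \right)} + B\right) = 1 \left(- \frac{1}{8} - 15\right) = 1 \left(- \frac{121}{8}\right) = - \frac{121}{8}$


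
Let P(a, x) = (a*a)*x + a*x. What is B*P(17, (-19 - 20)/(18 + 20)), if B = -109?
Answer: 650403/19 ≈ 34232.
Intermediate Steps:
P(a, x) = a*x + x*a**2 (P(a, x) = a**2*x + a*x = x*a**2 + a*x = a*x + x*a**2)
B*P(17, (-19 - 20)/(18 + 20)) = -1853*(-19 - 20)/(18 + 20)*(1 + 17) = -1853*(-39/38)*18 = -1853*(-39*1/38)*18 = -1853*(-39)*18/38 = -109*(-5967/19) = 650403/19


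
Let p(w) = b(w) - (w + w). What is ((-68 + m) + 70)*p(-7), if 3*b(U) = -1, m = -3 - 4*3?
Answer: -533/3 ≈ -177.67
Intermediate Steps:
m = -15 (m = -3 - 12 = -15)
b(U) = -⅓ (b(U) = (⅓)*(-1) = -⅓)
p(w) = -⅓ - 2*w (p(w) = -⅓ - (w + w) = -⅓ - 2*w)
((-68 + m) + 70)*p(-7) = ((-68 - 15) + 70)*(-⅓ - 2*(-7)) = (-83 + 70)*(-⅓ + 14) = -13*41/3 = -533/3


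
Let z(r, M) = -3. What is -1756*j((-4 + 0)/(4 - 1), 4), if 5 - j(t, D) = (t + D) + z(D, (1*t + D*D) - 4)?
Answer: -28096/3 ≈ -9365.3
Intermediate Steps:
j(t, D) = 8 - D - t (j(t, D) = 5 - ((t + D) - 3) = 5 - ((D + t) - 3) = 5 - (-3 + D + t) = 5 + (3 - D - t) = 8 - D - t)
-1756*j((-4 + 0)/(4 - 1), 4) = -1756*(8 - 1*4 - (-4 + 0)/(4 - 1)) = -1756*(8 - 4 - (-4)/3) = -1756*(8 - 4 - 1*(-4/3)) = -1756*(8 - 4 + 4/3) = -1756*16/3 = -28096/3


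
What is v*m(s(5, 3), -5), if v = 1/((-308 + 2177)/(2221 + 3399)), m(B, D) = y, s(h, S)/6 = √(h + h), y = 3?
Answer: 5620/623 ≈ 9.0209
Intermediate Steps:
s(h, S) = 6*√2*√h (s(h, S) = 6*√(h + h) = 6*√(2*h) = 6*(√2*√h) = 6*√2*√h)
m(B, D) = 3
v = 5620/1869 (v = 1/(1869/5620) = 5620/1869 ≈ 3.0070)
v*m(s(5, 3), -5) = (5620/1869)*3 = 5620/623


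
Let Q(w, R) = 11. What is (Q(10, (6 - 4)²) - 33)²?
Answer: 484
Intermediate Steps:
(Q(10, (6 - 4)²) - 33)² = (11 - 33)² = (-22)² = 484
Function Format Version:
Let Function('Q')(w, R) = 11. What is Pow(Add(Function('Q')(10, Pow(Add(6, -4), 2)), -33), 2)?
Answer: 484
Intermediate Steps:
Pow(Add(Function('Q')(10, Pow(Add(6, -4), 2)), -33), 2) = Pow(Add(11, -33), 2) = Pow(-22, 2) = 484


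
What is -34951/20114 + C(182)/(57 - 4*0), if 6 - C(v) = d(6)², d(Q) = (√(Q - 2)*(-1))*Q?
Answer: -1589313/382166 ≈ -4.1587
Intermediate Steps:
d(Q) = -Q*√(-2 + Q) (d(Q) = (√(-2 + Q)*(-1))*Q = (-√(-2 + Q))*Q = -Q*√(-2 + Q))
C(v) = -138 (C(v) = 6 - (-1*6*√(-2 + 6))² = 6 - (-1*6*√4)² = 6 - (-1*6*2)² = 6 - 1*(-12)² = 6 - 1*144 = 6 - 144 = -138)
-34951/20114 + C(182)/(57 - 4*0) = -34951/20114 - 138/(57 - 4*0) = -34951*1/20114 - 138/(57 + 0) = -34951/20114 - 138/57 = -34951/20114 - 138*1/57 = -34951/20114 - 46/19 = -1589313/382166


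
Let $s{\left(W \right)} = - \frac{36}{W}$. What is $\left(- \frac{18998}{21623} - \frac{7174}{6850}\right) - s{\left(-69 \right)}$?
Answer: $- \frac{595598839}{243335975} \approx -2.4476$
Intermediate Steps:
$\left(- \frac{18998}{21623} - \frac{7174}{6850}\right) - s{\left(-69 \right)} = \left(- \frac{18998}{21623} - \frac{7174}{6850}\right) - - \frac{36}{-69} = \left(\left(-18998\right) \frac{1}{21623} - \frac{3587}{3425}\right) - \left(-36\right) \left(- \frac{1}{69}\right) = \left(- \frac{2714}{3089} - \frac{3587}{3425}\right) - \frac{12}{23} = - \frac{20375693}{10579825} - \frac{12}{23} = - \frac{595598839}{243335975}$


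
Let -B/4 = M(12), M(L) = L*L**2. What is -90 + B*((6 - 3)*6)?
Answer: -124506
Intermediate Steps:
M(L) = L**3
B = -6912 (B = -4*12**3 = -4*1728 = -6912)
-90 + B*((6 - 3)*6) = -90 - 6912*(6 - 3)*6 = -90 - 20736*6 = -90 - 6912*18 = -90 - 124416 = -124506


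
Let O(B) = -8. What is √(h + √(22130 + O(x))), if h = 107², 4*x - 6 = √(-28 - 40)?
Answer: √(11449 + 3*√2458) ≈ 107.69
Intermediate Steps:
x = 3/2 + I*√17/2 (x = 3/2 + √(-28 - 40)/4 = 3/2 + √(-68)/4 = 3/2 + (2*I*√17)/4 = 3/2 + I*√17/2 ≈ 1.5 + 2.0616*I)
h = 11449
√(h + √(22130 + O(x))) = √(11449 + √(22130 - 8)) = √(11449 + √22122) = √(11449 + 3*√2458)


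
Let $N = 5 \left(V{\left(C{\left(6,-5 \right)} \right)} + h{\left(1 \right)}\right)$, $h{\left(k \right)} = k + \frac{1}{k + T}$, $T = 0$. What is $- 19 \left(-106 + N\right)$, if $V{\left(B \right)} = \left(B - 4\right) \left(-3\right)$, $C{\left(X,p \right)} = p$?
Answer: $-741$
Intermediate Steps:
$V{\left(B \right)} = 12 - 3 B$ ($V{\left(B \right)} = \left(-4 + B\right) \left(-3\right) = 12 - 3 B$)
$h{\left(k \right)} = k + \frac{1}{k}$ ($h{\left(k \right)} = k + \frac{1}{k + 0} = k + \frac{1}{k}$)
$N = 145$ ($N = 5 \left(\left(12 - -15\right) + \left(1 + 1^{-1}\right)\right) = 5 \left(\left(12 + 15\right) + \left(1 + 1\right)\right) = 5 \left(27 + 2\right) = 5 \cdot 29 = 145$)
$- 19 \left(-106 + N\right) = - 19 \left(-106 + 145\right) = \left(-19\right) 39 = -741$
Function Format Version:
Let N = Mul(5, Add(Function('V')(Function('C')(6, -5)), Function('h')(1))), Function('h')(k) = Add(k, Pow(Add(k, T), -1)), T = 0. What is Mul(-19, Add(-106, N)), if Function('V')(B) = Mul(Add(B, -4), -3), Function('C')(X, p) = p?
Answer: -741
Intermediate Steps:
Function('V')(B) = Add(12, Mul(-3, B)) (Function('V')(B) = Mul(Add(-4, B), -3) = Add(12, Mul(-3, B)))
Function('h')(k) = Add(k, Pow(k, -1)) (Function('h')(k) = Add(k, Pow(Add(k, 0), -1)) = Add(k, Pow(k, -1)))
N = 145 (N = Mul(5, Add(Add(12, Mul(-3, -5)), Add(1, Pow(1, -1)))) = Mul(5, Add(Add(12, 15), Add(1, 1))) = Mul(5, Add(27, 2)) = Mul(5, 29) = 145)
Mul(-19, Add(-106, N)) = Mul(-19, Add(-106, 145)) = Mul(-19, 39) = -741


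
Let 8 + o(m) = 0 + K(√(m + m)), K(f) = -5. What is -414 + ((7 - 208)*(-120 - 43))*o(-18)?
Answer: -426333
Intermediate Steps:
o(m) = -13 (o(m) = -8 + (0 - 5) = -8 - 5 = -13)
-414 + ((7 - 208)*(-120 - 43))*o(-18) = -414 + ((7 - 208)*(-120 - 43))*(-13) = -414 - 201*(-163)*(-13) = -414 + 32763*(-13) = -414 - 425919 = -426333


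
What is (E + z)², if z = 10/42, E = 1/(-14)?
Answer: 1/36 ≈ 0.027778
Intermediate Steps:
E = -1/14 ≈ -0.071429
z = 5/21 (z = 10*(1/42) = 5/21 ≈ 0.23810)
(E + z)² = (-1/14 + 5/21)² = (⅙)² = 1/36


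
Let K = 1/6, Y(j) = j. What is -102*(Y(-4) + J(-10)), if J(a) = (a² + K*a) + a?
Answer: -8602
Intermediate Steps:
K = ⅙ ≈ 0.16667
J(a) = a² + 7*a/6 (J(a) = (a² + a/6) + a = a² + 7*a/6)
-102*(Y(-4) + J(-10)) = -102*(-4 + (⅙)*(-10)*(7 + 6*(-10))) = -102*(-4 + (⅙)*(-10)*(7 - 60)) = -102*(-4 + (⅙)*(-10)*(-53)) = -102*(-4 + 265/3) = -102*253/3 = -8602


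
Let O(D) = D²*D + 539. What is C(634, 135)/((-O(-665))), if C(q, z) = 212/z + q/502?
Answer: 96007/9964869829110 ≈ 9.6345e-9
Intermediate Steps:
C(q, z) = 212/z + q/502 (C(q, z) = 212/z + q*(1/502) = 212/z + q/502)
O(D) = 539 + D³ (O(D) = D³ + 539 = 539 + D³)
C(634, 135)/((-O(-665))) = (212/135 + (1/502)*634)/((-(539 + (-665)³))) = (212*(1/135) + 317/251)/((-(539 - 294079625))) = (212/135 + 317/251)/((-1*(-294079086))) = (96007/33885)/294079086 = (96007/33885)*(1/294079086) = 96007/9964869829110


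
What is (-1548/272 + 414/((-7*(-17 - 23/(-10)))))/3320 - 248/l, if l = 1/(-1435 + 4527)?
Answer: -59378918433781/77435680 ≈ -7.6682e+5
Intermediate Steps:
l = 1/3092 ≈ 0.00032342
(-1548/272 + 414/((-7*(-17 - 23/(-10)))))/3320 - 248/l = (-1548/272 + 414/((-7*(-17 - 23/(-10)))))/3320 - 248/1/3092 = (-1548*1/272 + 414/((-7*(-17 - 23*(-1/10)))))*(1/3320) - 248*3092 = (-387/68 + 414/((-7*(-17 + 23/10))))*(1/3320) - 766816 = (-387/68 + 414/((-7*(-147/10))))*(1/3320) - 766816 = (-387/68 + 414/(1029/10))*(1/3320) - 766816 = (-387/68 + 414*(10/1029))*(1/3320) - 766816 = (-387/68 + 1380/343)*(1/3320) - 766816 = -38901/23324*1/3320 - 766816 = -38901/77435680 - 766816 = -59378918433781/77435680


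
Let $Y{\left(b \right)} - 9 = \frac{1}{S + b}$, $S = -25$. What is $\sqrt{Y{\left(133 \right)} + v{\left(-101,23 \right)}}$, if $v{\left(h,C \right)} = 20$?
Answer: $\frac{\sqrt{9399}}{18} \approx 5.386$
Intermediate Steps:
$Y{\left(b \right)} = 9 + \frac{1}{-25 + b}$
$\sqrt{Y{\left(133 \right)} + v{\left(-101,23 \right)}} = \sqrt{\frac{-224 + 9 \cdot 133}{-25 + 133} + 20} = \sqrt{\frac{-224 + 1197}{108} + 20} = \sqrt{\frac{1}{108} \cdot 973 + 20} = \sqrt{\frac{973}{108} + 20} = \sqrt{\frac{3133}{108}} = \frac{\sqrt{9399}}{18}$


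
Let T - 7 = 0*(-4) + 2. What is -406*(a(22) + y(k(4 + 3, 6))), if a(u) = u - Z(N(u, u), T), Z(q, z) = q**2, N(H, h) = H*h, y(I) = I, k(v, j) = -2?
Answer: 95099816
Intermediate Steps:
T = 9 (T = 7 + (0*(-4) + 2) = 7 + (0 + 2) = 7 + 2 = 9)
a(u) = u - u**4 (a(u) = u - (u*u)**2 = u - (u**2)**2 = u - u**4)
-406*(a(22) + y(k(4 + 3, 6))) = -406*((22 - 1*22**4) - 2) = -406*((22 - 1*234256) - 2) = -406*((22 - 234256) - 2) = -406*(-234234 - 2) = -406*(-234236) = 95099816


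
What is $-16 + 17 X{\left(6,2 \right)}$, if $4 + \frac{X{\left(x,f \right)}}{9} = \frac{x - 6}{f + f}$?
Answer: $-628$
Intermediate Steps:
$X{\left(x,f \right)} = -36 + \frac{9 \left(-6 + x\right)}{2 f}$ ($X{\left(x,f \right)} = -36 + 9 \frac{x - 6}{f + f} = -36 + 9 \frac{-6 + x}{2 f} = -36 + \frac{9 \left(-6 + x\right)}{2 f}$)
$-16 + 17 X{\left(6,2 \right)} = -16 + 17 \frac{9 \left(-6 + 6 - 16\right)}{2 \cdot 2} = -16 + 17 \cdot \frac{9}{2} \cdot \frac{1}{2} \left(-6 + 6 - 16\right) = -16 + 17 \cdot \frac{9}{2} \cdot \frac{1}{2} \left(-16\right) = -16 + 17 \left(-36\right) = -16 - 612 = -628$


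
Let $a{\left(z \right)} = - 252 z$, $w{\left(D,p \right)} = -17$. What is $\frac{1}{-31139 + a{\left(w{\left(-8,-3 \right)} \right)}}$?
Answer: $- \frac{1}{26855} \approx -3.7237 \cdot 10^{-5}$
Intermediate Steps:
$\frac{1}{-31139 + a{\left(w{\left(-8,-3 \right)} \right)}} = \frac{1}{-31139 - -4284} = \frac{1}{-31139 + 4284} = \frac{1}{-26855} = - \frac{1}{26855}$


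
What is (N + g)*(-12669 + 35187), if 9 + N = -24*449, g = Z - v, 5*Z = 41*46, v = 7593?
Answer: -2026710072/5 ≈ -4.0534e+8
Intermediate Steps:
Z = 1886/5 (Z = (41*46)/5 = (⅕)*1886 = 1886/5 ≈ 377.20)
g = -36079/5 (g = 1886/5 - 1*7593 = 1886/5 - 7593 = -36079/5 ≈ -7215.8)
N = -10785 (N = -9 - 24*449 = -9 - 10776 = -10785)
(N + g)*(-12669 + 35187) = (-10785 - 36079/5)*(-12669 + 35187) = -90004/5*22518 = -2026710072/5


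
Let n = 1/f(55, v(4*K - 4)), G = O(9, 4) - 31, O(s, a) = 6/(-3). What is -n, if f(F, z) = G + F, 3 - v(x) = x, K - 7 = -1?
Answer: -1/22 ≈ -0.045455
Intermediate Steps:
K = 6 (K = 7 - 1 = 6)
O(s, a) = -2 (O(s, a) = 6*(-⅓) = -2)
G = -33 (G = -2 - 31 = -33)
v(x) = 3 - x
f(F, z) = -33 + F
n = 1/22 (n = 1/(-33 + 55) = 1/22 ≈ 0.045455)
-n = -1*1/22 = -1/22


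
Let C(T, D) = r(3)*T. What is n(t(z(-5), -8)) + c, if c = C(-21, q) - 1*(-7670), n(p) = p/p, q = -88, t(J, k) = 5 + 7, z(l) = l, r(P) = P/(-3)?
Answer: 7692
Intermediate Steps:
r(P) = -P/3 (r(P) = P*(-⅓) = -P/3)
t(J, k) = 12
C(T, D) = -T (C(T, D) = (-⅓*3)*T = -T)
n(p) = 1
c = 7691 (c = -1*(-21) - 1*(-7670) = 21 + 7670 = 7691)
n(t(z(-5), -8)) + c = 1 + 7691 = 7692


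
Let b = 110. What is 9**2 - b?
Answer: -29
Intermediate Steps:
9**2 - b = 9**2 - 1*110 = 81 - 110 = -29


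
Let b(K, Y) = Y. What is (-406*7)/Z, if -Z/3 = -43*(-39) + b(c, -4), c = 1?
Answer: 406/717 ≈ 0.56625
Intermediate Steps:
Z = -5019 (Z = -3*(-43*(-39) - 4) = -3*(1677 - 4) = -3*1673 = -5019)
(-406*7)/Z = -406*7/(-5019) = -2842*(-1/5019) = 406/717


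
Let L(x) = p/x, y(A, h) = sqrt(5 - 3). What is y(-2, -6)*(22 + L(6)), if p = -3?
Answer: 43*sqrt(2)/2 ≈ 30.406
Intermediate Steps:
y(A, h) = sqrt(2)
L(x) = -3/x
y(-2, -6)*(22 + L(6)) = sqrt(2)*(22 - 3/6) = sqrt(2)*(22 - 3*1/6) = sqrt(2)*(22 - 1/2) = sqrt(2)*(43/2) = 43*sqrt(2)/2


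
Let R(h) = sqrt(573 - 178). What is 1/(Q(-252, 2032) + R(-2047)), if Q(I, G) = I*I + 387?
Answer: 63891/4082059486 - sqrt(395)/4082059486 ≈ 1.5647e-5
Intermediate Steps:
R(h) = sqrt(395)
Q(I, G) = 387 + I**2 (Q(I, G) = I**2 + 387 = 387 + I**2)
1/(Q(-252, 2032) + R(-2047)) = 1/((387 + (-252)**2) + sqrt(395)) = 1/((387 + 63504) + sqrt(395)) = 1/(63891 + sqrt(395))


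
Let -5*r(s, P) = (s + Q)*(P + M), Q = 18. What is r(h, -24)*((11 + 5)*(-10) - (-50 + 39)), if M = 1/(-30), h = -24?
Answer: 107429/25 ≈ 4297.2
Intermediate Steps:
M = -1/30 ≈ -0.033333
r(s, P) = -(18 + s)*(-1/30 + P)/5 (r(s, P) = -(s + 18)*(P - 1/30)/5 = -(18 + s)*(-1/30 + P)/5)
r(h, -24)*((11 + 5)*(-10) - (-50 + 39)) = (3/25 - 18/5*(-24) + (1/150)*(-24) - ⅕*(-24)*(-24))*((11 + 5)*(-10) - (-50 + 39)) = (3/25 + 432/5 - 4/25 - 576/5)*(16*(-10) - 1*(-11)) = -721*(-160 + 11)/25 = -721/25*(-149) = 107429/25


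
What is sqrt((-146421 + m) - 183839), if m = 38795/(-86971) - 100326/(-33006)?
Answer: 36*I*sqrt(58328362148628624114)/478427471 ≈ 574.68*I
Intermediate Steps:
m = 1240830796/478427471 (m = 38795*(-1/86971) - 100326*(-1/33006) = -38795/86971 + 16721/5501 = 1240830796/478427471 ≈ 2.5936)
sqrt((-146421 + m) - 183839) = sqrt((-146421 + 1240830796/478427471) - 183839) = sqrt(-70050587900495/478427471 - 183839) = sqrt(-158004215741664/478427471) = 36*I*sqrt(58328362148628624114)/478427471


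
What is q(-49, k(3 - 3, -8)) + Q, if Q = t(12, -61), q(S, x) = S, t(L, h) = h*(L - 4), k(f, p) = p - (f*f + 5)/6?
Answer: -537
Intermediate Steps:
k(f, p) = -⅚ + p - f²/6 (k(f, p) = p - (f² + 5)/6 = p - (5 + f²)/6 = p - (⅚ + f²/6) = p + (-⅚ - f²/6) = -⅚ + p - f²/6)
t(L, h) = h*(-4 + L)
Q = -488 (Q = -61*(-4 + 12) = -61*8 = -488)
q(-49, k(3 - 3, -8)) + Q = -49 - 488 = -537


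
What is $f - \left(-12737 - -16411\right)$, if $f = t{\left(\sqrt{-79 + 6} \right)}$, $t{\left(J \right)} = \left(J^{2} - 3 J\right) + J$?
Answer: $-3747 - 2 i \sqrt{73} \approx -3747.0 - 17.088 i$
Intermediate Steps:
$t{\left(J \right)} = J^{2} - 2 J$
$f = i \sqrt{73} \left(-2 + i \sqrt{73}\right)$ ($f = \sqrt{-79 + 6} \left(-2 + \sqrt{-79 + 6}\right) = \sqrt{-73} \left(-2 + \sqrt{-73}\right) = i \sqrt{73} \left(-2 + i \sqrt{73}\right) \approx -73.0 - 17.088 i$)
$f - \left(-12737 - -16411\right) = \left(-73 - 2 i \sqrt{73}\right) - \left(-12737 - -16411\right) = \left(-73 - 2 i \sqrt{73}\right) - \left(-12737 + 16411\right) = \left(-73 - 2 i \sqrt{73}\right) - 3674 = -3747 - 2 i \sqrt{73}$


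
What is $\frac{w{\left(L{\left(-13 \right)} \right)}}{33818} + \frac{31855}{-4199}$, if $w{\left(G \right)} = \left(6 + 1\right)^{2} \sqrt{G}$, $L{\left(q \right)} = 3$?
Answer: $- \frac{31855}{4199} + \frac{49 \sqrt{3}}{33818} \approx -7.5838$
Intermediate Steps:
$w{\left(G \right)} = 49 \sqrt{G}$ ($w{\left(G \right)} = 7^{2} \sqrt{G} = 49 \sqrt{G}$)
$\frac{w{\left(L{\left(-13 \right)} \right)}}{33818} + \frac{31855}{-4199} = \frac{49 \sqrt{3}}{33818} + \frac{31855}{-4199} = 49 \sqrt{3} \cdot \frac{1}{33818} + 31855 \left(- \frac{1}{4199}\right) = \frac{49 \sqrt{3}}{33818} - \frac{31855}{4199} = - \frac{31855}{4199} + \frac{49 \sqrt{3}}{33818}$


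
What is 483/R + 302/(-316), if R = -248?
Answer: -56881/19592 ≈ -2.9033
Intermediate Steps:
483/R + 302/(-316) = 483/(-248) + 302/(-316) = 483*(-1/248) + 302*(-1/316) = -483/248 - 151/158 = -56881/19592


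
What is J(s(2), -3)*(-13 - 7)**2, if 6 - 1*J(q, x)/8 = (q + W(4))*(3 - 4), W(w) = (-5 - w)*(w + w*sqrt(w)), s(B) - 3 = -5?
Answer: -332800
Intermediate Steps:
s(B) = -2 (s(B) = 3 - 5 = -2)
W(w) = (-5 - w)*(w + w**(3/2))
J(q, x) = -816 + 8*q (J(q, x) = 48 - 8*(q + (-1*4**2 - 4**(5/2) - 5*4 - 5*4**(3/2)))*(3 - 4) = 48 - 8*(q + (-1*16 - 1*32 - 20 - 5*8))*(-1) = 48 - 8*(q + (-16 - 32 - 20 - 40))*(-1) = 48 - 8*(q - 108)*(-1) = 48 - 8*(-108 + q)*(-1) = 48 - 8*(108 - q) = 48 + (-864 + 8*q) = -816 + 8*q)
J(s(2), -3)*(-13 - 7)**2 = (-816 + 8*(-2))*(-13 - 7)**2 = (-816 - 16)*(-20)**2 = -832*400 = -332800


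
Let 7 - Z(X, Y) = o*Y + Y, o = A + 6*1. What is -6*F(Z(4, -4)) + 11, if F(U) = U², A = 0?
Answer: -7339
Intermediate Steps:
o = 6 (o = 0 + 6*1 = 0 + 6 = 6)
Z(X, Y) = 7 - 7*Y (Z(X, Y) = 7 - (6*Y + Y) = 7 - 7*Y)
-6*F(Z(4, -4)) + 11 = -6*(7 - 7*(-4))² + 11 = -6*(7 + 28)² + 11 = -6*35² + 11 = -6*1225 + 11 = -7350 + 11 = -7339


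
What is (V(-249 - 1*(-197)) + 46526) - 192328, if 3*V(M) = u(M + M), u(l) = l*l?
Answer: -426590/3 ≈ -1.4220e+5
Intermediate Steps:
u(l) = l²
V(M) = 4*M²/3 (V(M) = (M + M)²/3 = (2*M)²/3 = (4*M²)/3 = 4*M²/3)
(V(-249 - 1*(-197)) + 46526) - 192328 = (4*(-249 - 1*(-197))²/3 + 46526) - 192328 = (4*(-249 + 197)²/3 + 46526) - 192328 = ((4/3)*(-52)² + 46526) - 192328 = ((4/3)*2704 + 46526) - 192328 = (10816/3 + 46526) - 192328 = 150394/3 - 192328 = -426590/3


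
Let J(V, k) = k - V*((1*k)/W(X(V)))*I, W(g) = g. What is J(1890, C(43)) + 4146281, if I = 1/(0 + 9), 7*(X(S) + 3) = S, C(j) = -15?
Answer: 369018724/89 ≈ 4.1463e+6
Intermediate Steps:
X(S) = -3 + S/7
I = ⅑ (I = 1/9 = ⅑ ≈ 0.11111)
J(V, k) = k - V*k/(9*(-3 + V/7)) (J(V, k) = k - V*((1*k)/(-3 + V/7))/9 = k - V*(k/(-3 + V/7))/9 = k - V*k/(-3 + V/7)/9 = k - V*k/(9*(-3 + V/7)))
J(1890, C(43)) + 4146281 = (⅑)*(-15)*(-189 + 2*1890)/(-21 + 1890) + 4146281 = (⅑)*(-15)*(-189 + 3780)/1869 + 4146281 = (⅑)*(-15)*(1/1869)*3591 + 4146281 = -285/89 + 4146281 = 369018724/89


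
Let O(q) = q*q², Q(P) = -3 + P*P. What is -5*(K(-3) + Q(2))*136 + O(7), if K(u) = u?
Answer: 1703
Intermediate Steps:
Q(P) = -3 + P²
O(q) = q³
-5*(K(-3) + Q(2))*136 + O(7) = -5*(-3 + (-3 + 2²))*136 + 7³ = -5*(-3 + (-3 + 4))*136 + 343 = -5*(-3 + 1)*136 + 343 = -5*(-2)*136 + 343 = 10*136 + 343 = 1360 + 343 = 1703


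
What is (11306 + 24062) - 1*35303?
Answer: 65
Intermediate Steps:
(11306 + 24062) - 1*35303 = 35368 - 35303 = 65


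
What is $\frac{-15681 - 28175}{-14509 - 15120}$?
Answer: $\frac{43856}{29629} \approx 1.4802$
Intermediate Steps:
$\frac{-15681 - 28175}{-14509 - 15120} = - \frac{43856}{-29629} = \left(-43856\right) \left(- \frac{1}{29629}\right) = \frac{43856}{29629}$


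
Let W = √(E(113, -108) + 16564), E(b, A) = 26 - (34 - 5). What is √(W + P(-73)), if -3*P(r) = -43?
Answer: √(129 + 9*√16561)/3 ≈ 11.959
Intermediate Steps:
P(r) = 43/3 (P(r) = -⅓*(-43) = 43/3)
E(b, A) = -3 (E(b, A) = 26 - 1*29 = 26 - 29 = -3)
W = √16561 (W = √(-3 + 16564) = √16561 ≈ 128.69)
√(W + P(-73)) = √(√16561 + 43/3) = √(43/3 + √16561)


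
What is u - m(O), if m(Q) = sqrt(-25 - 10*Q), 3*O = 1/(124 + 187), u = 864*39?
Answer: 33696 - I*sqrt(21771555)/933 ≈ 33696.0 - 5.0011*I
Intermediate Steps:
u = 33696
O = 1/933 (O = 1/(3*(124 + 187)) = (1/3)/311 = (1/3)*(1/311) = 1/933 ≈ 0.0010718)
u - m(O) = 33696 - sqrt(-25 - 10*1/933) = 33696 - sqrt(-25 - 10/933) = 33696 - sqrt(-23335/933) = 33696 - I*sqrt(21771555)/933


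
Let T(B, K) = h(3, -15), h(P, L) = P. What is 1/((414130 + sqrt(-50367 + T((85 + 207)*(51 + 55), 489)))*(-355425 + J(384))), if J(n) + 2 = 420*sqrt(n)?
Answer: -1/(2*(207065 + 3*I*sqrt(1399))*(355427 - 3360*sqrt(6))) ≈ -6.9548e-12 + 3.7689e-15*I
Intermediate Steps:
T(B, K) = 3
J(n) = -2 + 420*sqrt(n)
1/((414130 + sqrt(-50367 + T((85 + 207)*(51 + 55), 489)))*(-355425 + J(384))) = 1/((414130 + sqrt(-50367 + 3))*(-355425 + (-2 + 420*sqrt(384)))) = 1/((414130 + sqrt(-50364))*(-355425 + (-2 + 420*(8*sqrt(6))))) = 1/((414130 + 6*I*sqrt(1399))*(-355425 + (-2 + 3360*sqrt(6)))) = 1/((414130 + 6*I*sqrt(1399))*(-355427 + 3360*sqrt(6))) = 1/((-355427 + 3360*sqrt(6))*(414130 + 6*I*sqrt(1399)))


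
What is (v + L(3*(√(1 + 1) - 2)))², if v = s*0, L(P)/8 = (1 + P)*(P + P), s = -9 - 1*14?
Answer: 1147392 - 811008*√2 ≈ 453.49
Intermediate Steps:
s = -23 (s = -9 - 14 = -23)
L(P) = 16*P*(1 + P) (L(P) = 8*((1 + P)*(P + P)) = 8*((1 + P)*(2*P)) = 8*(2*P*(1 + P)) = 16*P*(1 + P))
v = 0 (v = -23*0 = 0)
(v + L(3*(√(1 + 1) - 2)))² = (0 + 16*(3*(√(1 + 1) - 2))*(1 + 3*(√(1 + 1) - 2)))² = (0 + 16*(3*(√2 - 2))*(1 + 3*(√2 - 2)))² = (0 + 16*(3*(-2 + √2))*(1 + 3*(-2 + √2)))² = (0 + 16*(-6 + 3*√2)*(1 + (-6 + 3*√2)))² = (0 + 16*(-6 + 3*√2)*(-5 + 3*√2))² = (16*(-6 + 3*√2)*(-5 + 3*√2))² = 256*(-6 + 3*√2)²*(-5 + 3*√2)²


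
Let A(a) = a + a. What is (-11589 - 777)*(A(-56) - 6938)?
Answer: 87180300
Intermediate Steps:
A(a) = 2*a
(-11589 - 777)*(A(-56) - 6938) = (-11589 - 777)*(2*(-56) - 6938) = -12366*(-112 - 6938) = -12366*(-7050) = 87180300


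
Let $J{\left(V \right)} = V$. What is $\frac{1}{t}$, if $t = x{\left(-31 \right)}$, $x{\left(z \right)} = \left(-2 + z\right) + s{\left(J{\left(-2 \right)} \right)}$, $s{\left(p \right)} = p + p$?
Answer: $- \frac{1}{37} \approx -0.027027$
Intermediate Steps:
$s{\left(p \right)} = 2 p$
$x{\left(z \right)} = -6 + z$ ($x{\left(z \right)} = \left(-2 + z\right) + 2 \left(-2\right) = \left(-2 + z\right) - 4 = -6 + z$)
$t = -37$ ($t = -6 - 31 = -37$)
$\frac{1}{t} = \frac{1}{-37} = - \frac{1}{37}$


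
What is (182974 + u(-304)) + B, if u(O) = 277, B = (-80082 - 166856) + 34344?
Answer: -29343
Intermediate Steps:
B = -212594 (B = -246938 + 34344 = -212594)
(182974 + u(-304)) + B = (182974 + 277) - 212594 = 183251 - 212594 = -29343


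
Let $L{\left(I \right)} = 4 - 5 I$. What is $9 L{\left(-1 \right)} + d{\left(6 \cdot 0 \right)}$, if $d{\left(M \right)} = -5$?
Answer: $76$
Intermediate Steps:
$9 L{\left(-1 \right)} + d{\left(6 \cdot 0 \right)} = 9 \left(4 - -5\right) - 5 = 9 \left(4 + 5\right) - 5 = 9 \cdot 9 - 5 = 81 - 5 = 76$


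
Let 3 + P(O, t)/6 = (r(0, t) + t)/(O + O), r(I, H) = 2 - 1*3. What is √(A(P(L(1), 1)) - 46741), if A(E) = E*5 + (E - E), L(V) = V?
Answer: I*√46831 ≈ 216.4*I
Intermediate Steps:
r(I, H) = -1 (r(I, H) = 2 - 3 = -1)
P(O, t) = -18 + 3*(-1 + t)/O (P(O, t) = -18 + 6*((-1 + t)/(O + O)) = -18 + 6*((-1 + t)/((2*O))) = -18 + 6*((-1 + t)*(1/(2*O))) = -18 + 6*((-1 + t)/(2*O)) = -18 + 3*(-1 + t)/O)
A(E) = 5*E (A(E) = 5*E + 0 = 5*E)
√(A(P(L(1), 1)) - 46741) = √(5*(3*(-1 + 1 - 6*1)/1) - 46741) = √(5*(3*1*(-1 + 1 - 6)) - 46741) = √(5*(3*1*(-6)) - 46741) = √(5*(-18) - 46741) = √(-90 - 46741) = √(-46831) = I*√46831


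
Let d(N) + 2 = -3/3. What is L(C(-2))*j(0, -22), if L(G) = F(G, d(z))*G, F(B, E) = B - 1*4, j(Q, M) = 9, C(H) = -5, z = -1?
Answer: 405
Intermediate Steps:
d(N) = -3 (d(N) = -2 - 3/3 = -2 - 3*⅓ = -2 - 1 = -3)
F(B, E) = -4 + B (F(B, E) = B - 4 = -4 + B)
L(G) = G*(-4 + G) (L(G) = (-4 + G)*G = G*(-4 + G))
L(C(-2))*j(0, -22) = -5*(-4 - 5)*9 = -5*(-9)*9 = 45*9 = 405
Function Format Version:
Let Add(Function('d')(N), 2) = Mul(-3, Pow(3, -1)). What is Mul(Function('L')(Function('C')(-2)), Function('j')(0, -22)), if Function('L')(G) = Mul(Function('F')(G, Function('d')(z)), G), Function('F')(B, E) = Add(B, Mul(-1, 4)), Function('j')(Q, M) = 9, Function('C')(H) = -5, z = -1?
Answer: 405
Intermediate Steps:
Function('d')(N) = -3 (Function('d')(N) = Add(-2, Mul(-3, Pow(3, -1))) = Add(-2, Mul(-3, Rational(1, 3))) = Add(-2, -1) = -3)
Function('F')(B, E) = Add(-4, B) (Function('F')(B, E) = Add(B, -4) = Add(-4, B))
Function('L')(G) = Mul(G, Add(-4, G)) (Function('L')(G) = Mul(Add(-4, G), G) = Mul(G, Add(-4, G)))
Mul(Function('L')(Function('C')(-2)), Function('j')(0, -22)) = Mul(Mul(-5, Add(-4, -5)), 9) = Mul(Mul(-5, -9), 9) = Mul(45, 9) = 405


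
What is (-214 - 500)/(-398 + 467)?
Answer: -238/23 ≈ -10.348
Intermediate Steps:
(-214 - 500)/(-398 + 467) = -714/69 = -714*1/69 = -238/23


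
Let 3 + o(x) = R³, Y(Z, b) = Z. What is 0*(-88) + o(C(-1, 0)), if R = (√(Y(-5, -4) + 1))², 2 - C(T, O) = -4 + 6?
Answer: -67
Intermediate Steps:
C(T, O) = 0 (C(T, O) = 2 - (-4 + 6) = 2 - 1*2 = 2 - 2 = 0)
R = -4 (R = (√(-5 + 1))² = (√(-4))² = (2*I)² = -4)
o(x) = -67 (o(x) = -3 + (-4)³ = -3 - 64 = -67)
0*(-88) + o(C(-1, 0)) = 0*(-88) - 67 = 0 - 67 = -67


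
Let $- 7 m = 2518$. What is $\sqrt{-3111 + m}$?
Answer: $\frac{i \sqrt{170065}}{7} \approx 58.913 i$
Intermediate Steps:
$m = - \frac{2518}{7}$ ($m = \left(- \frac{1}{7}\right) 2518 = - \frac{2518}{7} \approx -359.71$)
$\sqrt{-3111 + m} = \sqrt{-3111 - \frac{2518}{7}} = \sqrt{- \frac{24295}{7}} = \frac{i \sqrt{170065}}{7}$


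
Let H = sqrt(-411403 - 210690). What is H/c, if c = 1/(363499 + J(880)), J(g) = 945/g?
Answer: 63976013*I*sqrt(622093)/176 ≈ 2.867e+8*I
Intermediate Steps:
c = 176/63976013 (c = 1/(363499 + 945/880) = 1/(363499 + 945*(1/880)) = 1/(363499 + 189/176) = 1/(63976013/176) = 176/63976013 ≈ 2.7510e-6)
H = I*sqrt(622093) (H = sqrt(-622093) = I*sqrt(622093) ≈ 788.73*I)
H/c = (I*sqrt(622093))/(176/63976013) = (I*sqrt(622093))*(63976013/176) = 63976013*I*sqrt(622093)/176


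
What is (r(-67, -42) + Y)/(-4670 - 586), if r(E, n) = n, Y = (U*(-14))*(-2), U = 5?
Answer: -49/2628 ≈ -0.018645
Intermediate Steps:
Y = 140 (Y = (5*(-14))*(-2) = -70*(-2) = 140)
(r(-67, -42) + Y)/(-4670 - 586) = (-42 + 140)/(-4670 - 586) = 98/(-5256) = 98*(-1/5256) = -49/2628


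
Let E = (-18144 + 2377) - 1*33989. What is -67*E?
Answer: 3333652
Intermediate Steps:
E = -49756 (E = -15767 - 33989 = -49756)
-67*E = -67*(-49756) = 3333652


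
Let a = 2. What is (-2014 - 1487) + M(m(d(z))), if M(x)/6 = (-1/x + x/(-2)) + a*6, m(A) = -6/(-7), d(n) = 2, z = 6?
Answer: -24070/7 ≈ -3438.6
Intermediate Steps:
m(A) = 6/7 (m(A) = -6*(-1/7) = 6/7)
M(x) = 72 - 6/x - 3*x (M(x) = 6*((-1/x + x/(-2)) + 2*6) = 6*((-1/x + x*(-1/2)) + 12) = 6*((-1/x - x/2) + 12) = 6*(12 - 1/x - x/2) = 72 - 6/x - 3*x)
(-2014 - 1487) + M(m(d(z))) = (-2014 - 1487) + (72 - 6/6/7 - 3*6/7) = -3501 + (72 - 6*7/6 - 18/7) = -3501 + (72 - 7 - 18/7) = -3501 + 437/7 = -24070/7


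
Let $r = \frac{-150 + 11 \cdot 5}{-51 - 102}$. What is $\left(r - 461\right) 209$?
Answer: $- \frac{14721542}{153} \approx -96219.0$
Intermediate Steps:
$r = \frac{95}{153}$ ($r = \frac{-150 + 55}{-153} = \left(-95\right) \left(- \frac{1}{153}\right) = \frac{95}{153} \approx 0.62092$)
$\left(r - 461\right) 209 = \left(\frac{95}{153} - 461\right) 209 = \left(- \frac{70438}{153}\right) 209 = - \frac{14721542}{153}$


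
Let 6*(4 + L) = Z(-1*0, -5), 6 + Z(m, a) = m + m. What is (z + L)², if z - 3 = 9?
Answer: 49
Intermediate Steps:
z = 12 (z = 3 + 9 = 12)
Z(m, a) = -6 + 2*m (Z(m, a) = -6 + (m + m) = -6 + 2*m)
L = -5 (L = -4 + (-6 + 2*(-1*0))/6 = -4 + (-6 + 2*0)/6 = -4 + (-6 + 0)/6 = -4 + (⅙)*(-6) = -4 - 1 = -5)
(z + L)² = (12 - 5)² = 7² = 49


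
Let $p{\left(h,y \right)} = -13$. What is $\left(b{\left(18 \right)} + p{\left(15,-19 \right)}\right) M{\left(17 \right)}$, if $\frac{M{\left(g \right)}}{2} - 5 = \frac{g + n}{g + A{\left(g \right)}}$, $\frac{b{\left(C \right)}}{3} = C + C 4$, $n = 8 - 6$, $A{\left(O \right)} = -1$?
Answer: $\frac{25443}{8} \approx 3180.4$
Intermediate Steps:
$n = 2$ ($n = 8 - 6 = 2$)
$b{\left(C \right)} = 15 C$ ($b{\left(C \right)} = 3 \left(C + C 4\right) = 3 \left(C + 4 C\right) = 3 \cdot 5 C = 15 C$)
$M{\left(g \right)} = 10 + \frac{2 \left(2 + g\right)}{-1 + g}$ ($M{\left(g \right)} = 10 + 2 \frac{g + 2}{g - 1} = 10 + 2 \frac{2 + g}{-1 + g} = 10 + \frac{2 \left(2 + g\right)}{-1 + g}$)
$\left(b{\left(18 \right)} + p{\left(15,-19 \right)}\right) M{\left(17 \right)} = \left(15 \cdot 18 - 13\right) \frac{6 \left(-1 + 2 \cdot 17\right)}{-1 + 17} = \left(270 - 13\right) \frac{6 \left(-1 + 34\right)}{16} = 257 \cdot 6 \cdot \frac{1}{16} \cdot 33 = 257 \cdot \frac{99}{8} = \frac{25443}{8}$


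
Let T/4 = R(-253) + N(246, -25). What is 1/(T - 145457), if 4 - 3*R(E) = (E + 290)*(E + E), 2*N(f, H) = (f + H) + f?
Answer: -1/119555 ≈ -8.3644e-6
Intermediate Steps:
N(f, H) = f + H/2 (N(f, H) = ((f + H) + f)/2 = ((H + f) + f)/2 = (H + 2*f)/2 = f + H/2)
R(E) = 4/3 - 2*E*(290 + E)/3 (R(E) = 4/3 - (E + 290)*(E + E)/3 = 4/3 - (290 + E)*2*E/3 = 4/3 - 2*E*(290 + E)/3)
T = 25902 (T = 4*((4/3 - 580/3*(-253) - 2/3*(-253)**2) + (246 + (1/2)*(-25))) = 4*((4/3 + 146740/3 - 2/3*64009) + (246 - 25/2)) = 4*((4/3 + 146740/3 - 128018/3) + 467/2) = 4*(6242 + 467/2) = 4*(12951/2) = 25902)
1/(T - 145457) = 1/(25902 - 145457) = 1/(-119555) = -1/119555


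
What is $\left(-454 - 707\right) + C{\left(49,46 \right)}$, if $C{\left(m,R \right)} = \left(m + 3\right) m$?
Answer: $1387$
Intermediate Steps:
$C{\left(m,R \right)} = m \left(3 + m\right)$ ($C{\left(m,R \right)} = \left(3 + m\right) m = m \left(3 + m\right)$)
$\left(-454 - 707\right) + C{\left(49,46 \right)} = \left(-454 - 707\right) + 49 \left(3 + 49\right) = -1161 + 49 \cdot 52 = -1161 + 2548 = 1387$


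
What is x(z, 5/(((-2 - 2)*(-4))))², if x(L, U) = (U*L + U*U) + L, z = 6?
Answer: 4165681/65536 ≈ 63.563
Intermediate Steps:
x(L, U) = L + U² + L*U (x(L, U) = (L*U + U²) + L = (U² + L*U) + L = L + U² + L*U)
x(z, 5/(((-2 - 2)*(-4))))² = (6 + (5/(((-2 - 2)*(-4))))² + 6*(5/(((-2 - 2)*(-4)))))² = (6 + (5/((-4*(-4))))² + 6*(5/((-4*(-4)))))² = (6 + (5/16)² + 6*(5/16))² = (6 + 25/256 + 15/8)² = (2041/256)² = 4165681/65536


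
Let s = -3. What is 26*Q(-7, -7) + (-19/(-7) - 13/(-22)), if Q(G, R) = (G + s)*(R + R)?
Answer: 561069/154 ≈ 3643.3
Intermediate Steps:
Q(G, R) = 2*R*(-3 + G) (Q(G, R) = (G - 3)*(R + R) = (-3 + G)*(2*R) = 2*R*(-3 + G))
26*Q(-7, -7) + (-19/(-7) - 13/(-22)) = 26*(2*(-7)*(-3 - 7)) + (-19/(-7) - 13/(-22)) = 26*(2*(-7)*(-10)) + (-19*(-1/7) - 13*(-1/22)) = 26*140 + (19/7 + 13/22) = 3640 + 509/154 = 561069/154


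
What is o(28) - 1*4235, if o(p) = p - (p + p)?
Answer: -4263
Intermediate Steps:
o(p) = -p (o(p) = p - 2*p = -p)
o(28) - 1*4235 = -1*28 - 1*4235 = -28 - 4235 = -4263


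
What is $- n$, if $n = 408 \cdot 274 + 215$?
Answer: $-112007$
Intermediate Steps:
$n = 112007$ ($n = 111792 + 215 = 112007$)
$- n = \left(-1\right) 112007 = -112007$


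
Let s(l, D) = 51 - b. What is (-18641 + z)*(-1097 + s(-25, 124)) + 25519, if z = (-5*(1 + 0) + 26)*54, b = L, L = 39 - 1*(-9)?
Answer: 19178177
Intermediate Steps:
L = 48 (L = 39 + 9 = 48)
b = 48
s(l, D) = 3 (s(l, D) = 51 - 1*48 = 51 - 48 = 3)
z = 1134 (z = (-5*1 + 26)*54 = (-5 + 26)*54 = 21*54 = 1134)
(-18641 + z)*(-1097 + s(-25, 124)) + 25519 = (-18641 + 1134)*(-1097 + 3) + 25519 = -17507*(-1094) + 25519 = 19152658 + 25519 = 19178177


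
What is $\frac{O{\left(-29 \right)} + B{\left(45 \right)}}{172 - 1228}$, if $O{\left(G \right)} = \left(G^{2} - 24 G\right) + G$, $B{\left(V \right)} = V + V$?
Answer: $- \frac{799}{528} \approx -1.5133$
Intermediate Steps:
$B{\left(V \right)} = 2 V$
$O{\left(G \right)} = G^{2} - 23 G$
$\frac{O{\left(-29 \right)} + B{\left(45 \right)}}{172 - 1228} = \frac{- 29 \left(-23 - 29\right) + 2 \cdot 45}{172 - 1228} = \frac{\left(-29\right) \left(-52\right) + 90}{-1056} = \left(1508 + 90\right) \left(- \frac{1}{1056}\right) = 1598 \left(- \frac{1}{1056}\right) = - \frac{799}{528}$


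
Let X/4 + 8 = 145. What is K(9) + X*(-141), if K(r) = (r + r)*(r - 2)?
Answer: -77142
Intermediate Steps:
K(r) = 2*r*(-2 + r) (K(r) = (2*r)*(-2 + r) = 2*r*(-2 + r))
X = 548 (X = -32 + 4*145 = -32 + 580 = 548)
K(9) + X*(-141) = 2*9*(-2 + 9) + 548*(-141) = 2*9*7 - 77268 = 126 - 77268 = -77142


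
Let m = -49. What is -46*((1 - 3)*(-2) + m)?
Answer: 2070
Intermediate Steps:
-46*((1 - 3)*(-2) + m) = -46*((1 - 3)*(-2) - 49) = -46*(-2*(-2) - 49) = -46*(4 - 49) = -46*(-45) = 2070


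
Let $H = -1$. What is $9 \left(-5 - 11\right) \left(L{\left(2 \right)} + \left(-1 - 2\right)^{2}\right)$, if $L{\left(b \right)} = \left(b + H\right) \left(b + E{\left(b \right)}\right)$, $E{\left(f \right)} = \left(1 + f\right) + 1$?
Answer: $-2160$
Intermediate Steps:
$E{\left(f \right)} = 2 + f$
$L{\left(b \right)} = \left(-1 + b\right) \left(2 + 2 b\right)$ ($L{\left(b \right)} = \left(b - 1\right) \left(b + \left(2 + b\right)\right) = \left(-1 + b\right) \left(2 + 2 b\right)$)
$9 \left(-5 - 11\right) \left(L{\left(2 \right)} + \left(-1 - 2\right)^{2}\right) = 9 \left(-5 - 11\right) \left(\left(-2 + 2 \cdot 2^{2}\right) + \left(-1 - 2\right)^{2}\right) = 9 \left(-5 - 11\right) \left(\left(-2 + 2 \cdot 4\right) + \left(-3\right)^{2}\right) = 9 \left(-16\right) \left(\left(-2 + 8\right) + 9\right) = - 144 \left(6 + 9\right) = \left(-144\right) 15 = -2160$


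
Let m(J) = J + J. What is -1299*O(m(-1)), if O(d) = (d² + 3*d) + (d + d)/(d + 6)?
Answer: 3897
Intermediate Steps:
m(J) = 2*J
O(d) = d² + 3*d + 2*d/(6 + d) (O(d) = (d² + 3*d) + (2*d)/(6 + d) = (d² + 3*d) + 2*d/(6 + d) = d² + 3*d + 2*d/(6 + d))
-1299*O(m(-1)) = -1299*2*(-1)*(20 + (2*(-1))² + 9*(2*(-1)))/(6 + 2*(-1)) = -(-2598)*(20 + (-2)² + 9*(-2))/(6 - 2) = -(-2598)*(20 + 4 - 18)/4 = -(-2598)*6/4 = -1299*(-3) = 3897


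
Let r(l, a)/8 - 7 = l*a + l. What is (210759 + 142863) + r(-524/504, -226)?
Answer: 2488846/7 ≈ 3.5555e+5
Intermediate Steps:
r(l, a) = 56 + 8*l + 8*a*l (r(l, a) = 56 + 8*(l*a + l) = 56 + 8*(a*l + l) = 56 + 8*(l + a*l) = 56 + (8*l + 8*a*l) = 56 + 8*l + 8*a*l)
(210759 + 142863) + r(-524/504, -226) = (210759 + 142863) + (56 + 8*(-524/504) + 8*(-226)*(-524/504)) = 353622 + (56 + 8*(-524*1/504) + 8*(-226)*(-524*1/504)) = 353622 + (56 + 8*(-131/126) + 8*(-226)*(-131/126)) = 353622 + (56 - 524/63 + 118424/63) = 353622 + 13492/7 = 2488846/7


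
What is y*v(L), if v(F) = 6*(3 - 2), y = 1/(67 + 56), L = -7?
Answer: 2/41 ≈ 0.048781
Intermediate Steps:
y = 1/123 ≈ 0.0081301
v(F) = 6 (v(F) = 6*1 = 6)
y*v(L) = (1/123)*6 = 2/41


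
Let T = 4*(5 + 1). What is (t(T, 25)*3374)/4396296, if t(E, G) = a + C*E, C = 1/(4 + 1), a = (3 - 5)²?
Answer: 18557/2747685 ≈ 0.0067537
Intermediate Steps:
T = 24 (T = 4*6 = 24)
a = 4 (a = (-2)² = 4)
C = ⅕ (C = 1/5 = ⅕ ≈ 0.20000)
t(E, G) = 4 + E/5
(t(T, 25)*3374)/4396296 = ((4 + (⅕)*24)*3374)/4396296 = ((4 + 24/5)*3374)*(1/4396296) = ((44/5)*3374)*(1/4396296) = (148456/5)*(1/4396296) = 18557/2747685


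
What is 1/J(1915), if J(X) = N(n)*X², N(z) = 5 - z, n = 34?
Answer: -1/106349525 ≈ -9.4030e-9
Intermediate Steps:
J(X) = -29*X² (J(X) = (5 - 1*34)*X² = (5 - 34)*X² = -29*X²)
1/J(1915) = 1/(-29*1915²) = 1/(-29*3667225) = 1/(-106349525) = -1/106349525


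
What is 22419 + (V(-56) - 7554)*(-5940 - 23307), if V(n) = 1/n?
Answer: 12373467639/56 ≈ 2.2095e+8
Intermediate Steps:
22419 + (V(-56) - 7554)*(-5940 - 23307) = 22419 + (1/(-56) - 7554)*(-5940 - 23307) = 22419 + (-1/56 - 7554)*(-29247) = 22419 - 423025/56*(-29247) = 22419 + 12372212175/56 = 12373467639/56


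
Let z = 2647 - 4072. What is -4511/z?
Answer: 4511/1425 ≈ 3.1656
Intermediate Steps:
z = -1425
-4511/z = -4511/(-1425) = -4511*(-1/1425) = 4511/1425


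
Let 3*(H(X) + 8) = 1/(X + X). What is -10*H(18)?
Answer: 4315/54 ≈ 79.907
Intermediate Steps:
H(X) = -8 + 1/(6*X) (H(X) = -8 + 1/(3*(X + X)) = -8 + 1/(3*((2*X))) = -8 + (1/(2*X))/3 = -8 + 1/(6*X))
-10*H(18) = -10*(-8 + (⅙)/18) = -10*(-8 + (⅙)*(1/18)) = -10*(-8 + 1/108) = -10*(-863/108) = 4315/54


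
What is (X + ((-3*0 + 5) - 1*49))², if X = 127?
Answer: 6889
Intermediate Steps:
(X + ((-3*0 + 5) - 1*49))² = (127 + ((-3*0 + 5) - 1*49))² = (127 + ((0 + 5) - 49))² = (127 + (5 - 49))² = (127 - 44)² = 83² = 6889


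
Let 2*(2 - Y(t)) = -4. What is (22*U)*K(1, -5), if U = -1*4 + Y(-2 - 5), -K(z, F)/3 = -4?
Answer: 0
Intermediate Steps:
K(z, F) = 12 (K(z, F) = -3*(-4) = 12)
Y(t) = 4 (Y(t) = 2 - 1/2*(-4) = 2 + 2 = 4)
U = 0 (U = -1*4 + 4 = -4 + 4 = 0)
(22*U)*K(1, -5) = (22*0)*12 = 0*12 = 0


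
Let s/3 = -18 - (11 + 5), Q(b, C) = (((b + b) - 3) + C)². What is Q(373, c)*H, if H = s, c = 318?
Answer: -114823542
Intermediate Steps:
Q(b, C) = (-3 + C + 2*b)² (Q(b, C) = ((2*b - 3) + C)² = ((-3 + 2*b) + C)² = (-3 + C + 2*b)²)
s = -102 (s = 3*(-18 - (11 + 5)) = 3*(-18 - 1*16) = 3*(-18 - 16) = 3*(-34) = -102)
H = -102
Q(373, c)*H = (-3 + 318 + 2*373)²*(-102) = (-3 + 318 + 746)²*(-102) = 1061²*(-102) = 1125721*(-102) = -114823542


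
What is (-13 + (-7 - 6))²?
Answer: 676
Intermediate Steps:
(-13 + (-7 - 6))² = (-13 - 13)² = (-26)² = 676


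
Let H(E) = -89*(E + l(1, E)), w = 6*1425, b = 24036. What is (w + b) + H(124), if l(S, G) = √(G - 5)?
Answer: 21550 - 89*√119 ≈ 20579.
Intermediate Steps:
l(S, G) = √(-5 + G)
w = 8550
H(E) = -89*E - 89*√(-5 + E) (H(E) = -89*(E + √(-5 + E)) = -89*E - 89*√(-5 + E))
(w + b) + H(124) = (8550 + 24036) + (-89*124 - 89*√(-5 + 124)) = 32586 + (-11036 - 89*√119) = 21550 - 89*√119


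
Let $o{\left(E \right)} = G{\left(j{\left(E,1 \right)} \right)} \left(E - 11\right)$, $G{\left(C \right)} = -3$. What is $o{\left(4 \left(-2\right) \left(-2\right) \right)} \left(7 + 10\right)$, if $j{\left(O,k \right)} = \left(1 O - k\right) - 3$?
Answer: $-255$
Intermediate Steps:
$j{\left(O,k \right)} = -3 + O - k$ ($j{\left(O,k \right)} = \left(O - k\right) - 3 = -3 + O - k$)
$o{\left(E \right)} = 33 - 3 E$ ($o{\left(E \right)} = - 3 \left(E - 11\right) = - 3 \left(-11 + E\right) = 33 - 3 E$)
$o{\left(4 \left(-2\right) \left(-2\right) \right)} \left(7 + 10\right) = \left(33 - 3 \cdot 4 \left(-2\right) \left(-2\right)\right) \left(7 + 10\right) = \left(33 - 3 \left(\left(-8\right) \left(-2\right)\right)\right) 17 = \left(33 - 48\right) 17 = \left(-15\right) 17 = -255$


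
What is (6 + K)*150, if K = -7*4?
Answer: -3300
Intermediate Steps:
K = -28
(6 + K)*150 = (6 - 28)*150 = -22*150 = -3300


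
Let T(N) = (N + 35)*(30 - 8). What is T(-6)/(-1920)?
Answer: -319/960 ≈ -0.33229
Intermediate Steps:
T(N) = 770 + 22*N (T(N) = (35 + N)*22 = 770 + 22*N)
T(-6)/(-1920) = (770 + 22*(-6))/(-1920) = (770 - 132)*(-1/1920) = 638*(-1/1920) = -319/960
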